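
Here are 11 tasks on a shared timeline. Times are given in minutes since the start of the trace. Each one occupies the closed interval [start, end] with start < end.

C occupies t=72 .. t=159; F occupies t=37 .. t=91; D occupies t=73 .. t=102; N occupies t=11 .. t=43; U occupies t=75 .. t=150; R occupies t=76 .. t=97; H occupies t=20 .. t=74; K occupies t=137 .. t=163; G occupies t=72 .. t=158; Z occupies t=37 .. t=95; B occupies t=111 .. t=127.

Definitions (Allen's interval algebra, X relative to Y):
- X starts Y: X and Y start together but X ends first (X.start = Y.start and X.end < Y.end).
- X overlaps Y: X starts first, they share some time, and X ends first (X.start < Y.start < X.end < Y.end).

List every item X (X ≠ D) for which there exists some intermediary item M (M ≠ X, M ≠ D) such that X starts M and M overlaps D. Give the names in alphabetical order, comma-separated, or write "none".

Target D = [t=73, t=102].
Intermediaries M with M overlaps D: F, H, Z.
Via F — items with X starts F: none.
Via H — items with X starts H: none.
Via Z — items with X starts Z: F.
Union: F.

F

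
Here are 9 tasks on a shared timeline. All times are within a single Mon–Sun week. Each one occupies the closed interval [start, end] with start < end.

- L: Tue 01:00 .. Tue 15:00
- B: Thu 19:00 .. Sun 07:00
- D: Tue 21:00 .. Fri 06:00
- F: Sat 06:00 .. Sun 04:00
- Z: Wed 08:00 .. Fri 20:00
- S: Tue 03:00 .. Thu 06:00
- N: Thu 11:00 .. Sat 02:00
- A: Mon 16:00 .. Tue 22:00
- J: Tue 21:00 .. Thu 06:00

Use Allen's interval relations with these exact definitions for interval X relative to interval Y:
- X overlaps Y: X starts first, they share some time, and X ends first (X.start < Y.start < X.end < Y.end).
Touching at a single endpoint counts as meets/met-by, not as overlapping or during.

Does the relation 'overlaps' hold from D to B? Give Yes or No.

Yes

D = [Tue 21:00, Fri 06:00], B = [Thu 19:00, Sun 07:00].
Actual relation of D to B: overlaps.
Asked whether 'overlaps' holds → Yes.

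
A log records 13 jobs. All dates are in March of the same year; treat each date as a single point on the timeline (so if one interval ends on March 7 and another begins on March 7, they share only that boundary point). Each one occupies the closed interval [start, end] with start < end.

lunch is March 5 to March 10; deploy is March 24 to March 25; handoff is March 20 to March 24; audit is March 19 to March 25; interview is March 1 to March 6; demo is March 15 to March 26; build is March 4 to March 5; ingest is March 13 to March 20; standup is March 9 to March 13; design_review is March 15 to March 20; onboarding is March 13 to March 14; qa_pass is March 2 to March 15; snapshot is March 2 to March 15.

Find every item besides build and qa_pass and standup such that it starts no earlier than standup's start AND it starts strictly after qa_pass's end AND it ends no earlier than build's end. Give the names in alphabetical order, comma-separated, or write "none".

Conditions: its start is no earlier than standup's start (X.start >= March 9) AND its start is strictly after qa_pass's end (X.start > March 15) AND its end is no earlier than build's end (X.end >= March 5).
audit: start March 19 >= March 9? ✓; start March 19 > March 15? ✓; end March 25 >= March 5? ✓ → yes.
demo: start March 15 >= March 9? ✓; start March 15 > March 15? ✗; end March 26 >= March 5? ✓ → no.
deploy: start March 24 >= March 9? ✓; start March 24 > March 15? ✓; end March 25 >= March 5? ✓ → yes.
design_review: start March 15 >= March 9? ✓; start March 15 > March 15? ✗; end March 20 >= March 5? ✓ → no.
handoff: start March 20 >= March 9? ✓; start March 20 > March 15? ✓; end March 24 >= March 5? ✓ → yes.
ingest: start March 13 >= March 9? ✓; start March 13 > March 15? ✗; end March 20 >= March 5? ✓ → no.
interview: start March 1 >= March 9? ✗; start March 1 > March 15? ✗; end March 6 >= March 5? ✓ → no.
lunch: start March 5 >= March 9? ✗; start March 5 > March 15? ✗; end March 10 >= March 5? ✓ → no.
onboarding: start March 13 >= March 9? ✓; start March 13 > March 15? ✗; end March 14 >= March 5? ✓ → no.
snapshot: start March 2 >= March 9? ✗; start March 2 > March 15? ✗; end March 15 >= March 5? ✓ → no.
Result: audit, deploy, handoff.

audit, deploy, handoff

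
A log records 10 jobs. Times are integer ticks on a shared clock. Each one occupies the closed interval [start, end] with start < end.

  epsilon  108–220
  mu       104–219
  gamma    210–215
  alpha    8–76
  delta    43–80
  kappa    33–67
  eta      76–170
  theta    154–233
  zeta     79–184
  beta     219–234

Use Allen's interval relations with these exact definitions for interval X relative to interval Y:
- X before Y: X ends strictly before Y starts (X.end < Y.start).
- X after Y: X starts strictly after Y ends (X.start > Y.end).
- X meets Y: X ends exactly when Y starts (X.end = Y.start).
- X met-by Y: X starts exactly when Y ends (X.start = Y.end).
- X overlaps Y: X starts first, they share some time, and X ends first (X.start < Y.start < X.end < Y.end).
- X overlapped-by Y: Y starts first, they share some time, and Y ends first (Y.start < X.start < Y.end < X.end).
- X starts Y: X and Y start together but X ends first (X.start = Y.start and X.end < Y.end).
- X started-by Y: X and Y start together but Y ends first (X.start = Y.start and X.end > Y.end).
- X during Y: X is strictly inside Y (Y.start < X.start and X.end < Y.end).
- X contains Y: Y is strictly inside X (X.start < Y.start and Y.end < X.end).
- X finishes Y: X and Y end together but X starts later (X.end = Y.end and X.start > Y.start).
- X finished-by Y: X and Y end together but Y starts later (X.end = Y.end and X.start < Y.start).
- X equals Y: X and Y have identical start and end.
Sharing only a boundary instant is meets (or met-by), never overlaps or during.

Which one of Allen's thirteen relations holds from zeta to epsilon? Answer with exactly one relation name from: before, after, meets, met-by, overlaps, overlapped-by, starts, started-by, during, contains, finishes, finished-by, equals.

zeta = [79, 184]; epsilon = [108, 220].
Compare endpoints: zeta.start < epsilon.start, zeta.start < epsilon.end, zeta.end > epsilon.start, zeta.end < epsilon.end.
That pattern is 'overlaps'.

overlaps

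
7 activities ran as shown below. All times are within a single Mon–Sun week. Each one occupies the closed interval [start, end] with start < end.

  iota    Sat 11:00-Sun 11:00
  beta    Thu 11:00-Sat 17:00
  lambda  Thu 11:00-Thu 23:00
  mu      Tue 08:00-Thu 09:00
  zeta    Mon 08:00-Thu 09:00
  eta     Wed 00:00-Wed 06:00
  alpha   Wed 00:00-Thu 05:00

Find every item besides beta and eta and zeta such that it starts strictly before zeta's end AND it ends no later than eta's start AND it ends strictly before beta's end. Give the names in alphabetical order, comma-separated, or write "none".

none

Conditions: its start is strictly before zeta's end (X.start < Thu 09:00) AND its end is no later than eta's start (X.end <= Wed 00:00) AND its end is strictly before beta's end (X.end < Sat 17:00).
alpha: start Wed 00:00 < Thu 09:00? ✓; end Thu 05:00 <= Wed 00:00? ✗; end Thu 05:00 < Sat 17:00? ✓ → no.
iota: start Sat 11:00 < Thu 09:00? ✗; end Sun 11:00 <= Wed 00:00? ✗; end Sun 11:00 < Sat 17:00? ✗ → no.
lambda: start Thu 11:00 < Thu 09:00? ✗; end Thu 23:00 <= Wed 00:00? ✗; end Thu 23:00 < Sat 17:00? ✓ → no.
mu: start Tue 08:00 < Thu 09:00? ✓; end Thu 09:00 <= Wed 00:00? ✗; end Thu 09:00 < Sat 17:00? ✓ → no.
Result: none.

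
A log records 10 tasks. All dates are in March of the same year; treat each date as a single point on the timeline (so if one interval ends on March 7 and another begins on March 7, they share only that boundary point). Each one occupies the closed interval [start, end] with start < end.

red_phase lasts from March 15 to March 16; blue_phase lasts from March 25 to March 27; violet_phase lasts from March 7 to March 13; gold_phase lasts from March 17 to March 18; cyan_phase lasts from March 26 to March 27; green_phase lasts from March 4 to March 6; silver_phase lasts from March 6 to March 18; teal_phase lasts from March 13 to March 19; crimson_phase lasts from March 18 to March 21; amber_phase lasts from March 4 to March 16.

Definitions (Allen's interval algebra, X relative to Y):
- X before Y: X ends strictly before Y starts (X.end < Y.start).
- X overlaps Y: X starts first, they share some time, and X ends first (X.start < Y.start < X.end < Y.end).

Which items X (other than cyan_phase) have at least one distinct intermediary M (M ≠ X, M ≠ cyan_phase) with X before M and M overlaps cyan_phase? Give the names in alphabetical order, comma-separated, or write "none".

none

Target cyan_phase = [March 26, March 27].
Intermediaries M with M overlaps cyan_phase: none.
Union: none.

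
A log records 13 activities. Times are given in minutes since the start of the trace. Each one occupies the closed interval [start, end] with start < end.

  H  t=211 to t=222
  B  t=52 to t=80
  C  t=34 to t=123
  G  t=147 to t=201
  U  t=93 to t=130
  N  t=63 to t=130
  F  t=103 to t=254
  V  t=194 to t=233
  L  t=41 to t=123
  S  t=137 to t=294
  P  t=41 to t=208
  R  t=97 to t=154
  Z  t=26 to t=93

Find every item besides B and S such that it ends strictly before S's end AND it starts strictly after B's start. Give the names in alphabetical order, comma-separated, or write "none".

Conditions: its end is strictly before S's end (X.end < t=294) AND its start is strictly after B's start (X.start > t=52).
C: end t=123 < t=294? ✓; start t=34 > t=52? ✗ → no.
F: end t=254 < t=294? ✓; start t=103 > t=52? ✓ → yes.
G: end t=201 < t=294? ✓; start t=147 > t=52? ✓ → yes.
H: end t=222 < t=294? ✓; start t=211 > t=52? ✓ → yes.
L: end t=123 < t=294? ✓; start t=41 > t=52? ✗ → no.
N: end t=130 < t=294? ✓; start t=63 > t=52? ✓ → yes.
P: end t=208 < t=294? ✓; start t=41 > t=52? ✗ → no.
R: end t=154 < t=294? ✓; start t=97 > t=52? ✓ → yes.
U: end t=130 < t=294? ✓; start t=93 > t=52? ✓ → yes.
V: end t=233 < t=294? ✓; start t=194 > t=52? ✓ → yes.
Z: end t=93 < t=294? ✓; start t=26 > t=52? ✗ → no.
Result: F, G, H, N, R, U, V.

F, G, H, N, R, U, V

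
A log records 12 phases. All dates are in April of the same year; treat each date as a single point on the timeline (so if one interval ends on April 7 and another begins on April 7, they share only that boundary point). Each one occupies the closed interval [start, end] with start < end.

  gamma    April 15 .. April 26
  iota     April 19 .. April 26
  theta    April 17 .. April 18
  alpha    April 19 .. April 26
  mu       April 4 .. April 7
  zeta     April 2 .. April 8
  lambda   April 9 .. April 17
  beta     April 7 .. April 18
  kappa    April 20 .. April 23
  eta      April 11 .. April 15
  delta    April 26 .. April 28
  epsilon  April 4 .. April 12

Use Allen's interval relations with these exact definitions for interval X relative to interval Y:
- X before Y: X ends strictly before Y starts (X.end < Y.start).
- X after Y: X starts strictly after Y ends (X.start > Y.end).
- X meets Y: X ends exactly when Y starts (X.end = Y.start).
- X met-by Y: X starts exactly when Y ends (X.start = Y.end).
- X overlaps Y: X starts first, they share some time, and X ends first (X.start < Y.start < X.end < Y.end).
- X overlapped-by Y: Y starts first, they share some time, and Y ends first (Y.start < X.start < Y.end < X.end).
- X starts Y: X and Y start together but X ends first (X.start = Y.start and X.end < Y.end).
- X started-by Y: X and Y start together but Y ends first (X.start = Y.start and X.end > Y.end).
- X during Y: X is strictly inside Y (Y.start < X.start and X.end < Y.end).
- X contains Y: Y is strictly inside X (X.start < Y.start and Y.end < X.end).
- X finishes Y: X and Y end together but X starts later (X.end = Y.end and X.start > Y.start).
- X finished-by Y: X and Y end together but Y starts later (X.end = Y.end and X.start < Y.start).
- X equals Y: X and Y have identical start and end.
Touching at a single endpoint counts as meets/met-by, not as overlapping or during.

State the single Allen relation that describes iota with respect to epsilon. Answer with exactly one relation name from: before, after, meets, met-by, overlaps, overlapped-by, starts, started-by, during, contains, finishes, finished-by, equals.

after

iota = [April 19, April 26]; epsilon = [April 4, April 12].
Compare endpoints: iota.start > epsilon.start, iota.start > epsilon.end, iota.end > epsilon.start, iota.end > epsilon.end.
That pattern is 'after'.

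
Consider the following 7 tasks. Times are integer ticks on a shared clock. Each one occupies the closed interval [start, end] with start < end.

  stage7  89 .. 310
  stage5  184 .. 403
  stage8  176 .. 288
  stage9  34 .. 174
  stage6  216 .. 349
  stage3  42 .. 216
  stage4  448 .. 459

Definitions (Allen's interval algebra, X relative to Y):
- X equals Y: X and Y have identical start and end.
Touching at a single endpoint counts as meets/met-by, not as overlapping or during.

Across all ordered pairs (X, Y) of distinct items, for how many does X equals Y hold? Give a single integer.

Checking all 42 ordered pairs for relation 'equals'; matching pairs in alphabetical order:
No pair satisfies it.
Count: 0.

0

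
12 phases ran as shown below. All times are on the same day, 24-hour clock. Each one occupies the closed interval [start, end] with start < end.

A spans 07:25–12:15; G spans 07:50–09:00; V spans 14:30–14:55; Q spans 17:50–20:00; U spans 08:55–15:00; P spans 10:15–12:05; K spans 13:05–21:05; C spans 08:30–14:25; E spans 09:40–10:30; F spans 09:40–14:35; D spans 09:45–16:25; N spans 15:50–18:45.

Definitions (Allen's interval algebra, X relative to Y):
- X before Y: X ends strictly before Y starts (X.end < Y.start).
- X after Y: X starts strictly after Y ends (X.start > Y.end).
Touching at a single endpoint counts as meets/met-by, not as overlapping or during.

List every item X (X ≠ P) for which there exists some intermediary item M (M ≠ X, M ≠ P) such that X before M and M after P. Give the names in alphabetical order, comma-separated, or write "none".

A, C, D, E, F, G, U, V

Target P = [10:15, 12:05].
Intermediaries M with M after P: K, N, Q, V.
Via K — items with X before K: A, E, G.
Via N — items with X before N: A, C, E, F, G, U, V.
Via Q — items with X before Q: A, C, D, E, F, G, U, V.
Via V — items with X before V: A, C, E, G.
Union: A, C, D, E, F, G, U, V.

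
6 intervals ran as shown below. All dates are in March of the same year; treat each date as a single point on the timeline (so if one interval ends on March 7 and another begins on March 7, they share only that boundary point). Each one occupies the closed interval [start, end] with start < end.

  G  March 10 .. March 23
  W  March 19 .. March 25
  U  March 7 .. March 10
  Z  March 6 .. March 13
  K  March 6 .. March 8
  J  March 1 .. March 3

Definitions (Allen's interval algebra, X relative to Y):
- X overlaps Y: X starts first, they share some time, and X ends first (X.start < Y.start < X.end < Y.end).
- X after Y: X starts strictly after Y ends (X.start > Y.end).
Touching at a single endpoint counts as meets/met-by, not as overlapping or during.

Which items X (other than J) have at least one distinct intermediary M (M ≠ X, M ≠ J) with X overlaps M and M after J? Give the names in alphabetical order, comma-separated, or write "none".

G, K, Z

Target J = [March 1, March 3].
Intermediaries M with M after J: G, K, U, W, Z.
Via G — items with X overlaps G: Z.
Via K — items with X overlaps K: none.
Via U — items with X overlaps U: K.
Via W — items with X overlaps W: G.
Via Z — items with X overlaps Z: none.
Union: G, K, Z.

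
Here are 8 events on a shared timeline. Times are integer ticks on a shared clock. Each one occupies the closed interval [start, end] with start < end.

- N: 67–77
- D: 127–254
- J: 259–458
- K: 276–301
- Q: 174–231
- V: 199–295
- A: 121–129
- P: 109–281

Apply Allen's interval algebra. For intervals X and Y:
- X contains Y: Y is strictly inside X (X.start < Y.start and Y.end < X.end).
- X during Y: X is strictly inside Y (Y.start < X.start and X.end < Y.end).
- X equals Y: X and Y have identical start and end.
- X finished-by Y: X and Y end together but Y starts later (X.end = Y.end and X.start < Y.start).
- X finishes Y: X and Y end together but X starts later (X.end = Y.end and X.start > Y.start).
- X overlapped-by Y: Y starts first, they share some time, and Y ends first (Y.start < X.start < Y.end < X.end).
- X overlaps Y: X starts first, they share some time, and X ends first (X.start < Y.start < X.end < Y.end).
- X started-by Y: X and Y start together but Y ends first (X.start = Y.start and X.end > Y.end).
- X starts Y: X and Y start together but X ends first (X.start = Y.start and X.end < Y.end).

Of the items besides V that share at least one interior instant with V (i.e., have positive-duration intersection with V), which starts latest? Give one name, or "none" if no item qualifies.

Target V = [199, 295].
A [121, 129] → before → excluded.
D [127, 254] → overlaps → candidate.
J [259, 458] → overlapped-by → candidate.
K [276, 301] → overlapped-by → candidate.
N [67, 77] → before → excluded.
P [109, 281] → overlaps → candidate.
Q [174, 231] → overlaps → candidate.
Among candidates, latest start is 276 → K.

K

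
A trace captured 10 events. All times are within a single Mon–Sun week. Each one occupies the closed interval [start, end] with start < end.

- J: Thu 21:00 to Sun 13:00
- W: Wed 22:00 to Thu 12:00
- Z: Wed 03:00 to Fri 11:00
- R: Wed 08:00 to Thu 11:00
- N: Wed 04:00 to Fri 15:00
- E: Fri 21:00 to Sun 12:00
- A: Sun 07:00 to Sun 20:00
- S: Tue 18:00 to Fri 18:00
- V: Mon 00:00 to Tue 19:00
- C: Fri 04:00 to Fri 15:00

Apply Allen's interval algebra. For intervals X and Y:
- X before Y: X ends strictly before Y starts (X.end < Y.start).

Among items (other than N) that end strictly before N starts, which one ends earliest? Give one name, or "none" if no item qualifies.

Target N = [Wed 04:00, Fri 15:00].
A [Sun 07:00, Sun 20:00] → after → excluded.
C [Fri 04:00, Fri 15:00] → finishes → excluded.
E [Fri 21:00, Sun 12:00] → after → excluded.
J [Thu 21:00, Sun 13:00] → overlapped-by → excluded.
R [Wed 08:00, Thu 11:00] → during → excluded.
S [Tue 18:00, Fri 18:00] → contains → excluded.
V [Mon 00:00, Tue 19:00] → before → candidate.
W [Wed 22:00, Thu 12:00] → during → excluded.
Z [Wed 03:00, Fri 11:00] → overlaps → excluded.
Among candidates, earliest end is Tue 19:00 → V.

V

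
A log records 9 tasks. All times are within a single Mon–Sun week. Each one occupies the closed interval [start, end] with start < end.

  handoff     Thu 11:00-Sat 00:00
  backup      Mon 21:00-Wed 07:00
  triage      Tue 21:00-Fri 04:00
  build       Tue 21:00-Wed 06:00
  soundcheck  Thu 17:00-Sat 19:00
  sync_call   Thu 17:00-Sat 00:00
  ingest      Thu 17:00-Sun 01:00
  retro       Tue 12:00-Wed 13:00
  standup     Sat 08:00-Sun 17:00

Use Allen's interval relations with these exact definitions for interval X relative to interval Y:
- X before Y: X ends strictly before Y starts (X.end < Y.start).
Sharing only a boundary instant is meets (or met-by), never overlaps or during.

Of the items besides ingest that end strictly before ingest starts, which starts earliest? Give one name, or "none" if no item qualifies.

backup

Target ingest = [Thu 17:00, Sun 01:00].
backup [Mon 21:00, Wed 07:00] → before → candidate.
build [Tue 21:00, Wed 06:00] → before → candidate.
handoff [Thu 11:00, Sat 00:00] → overlaps → excluded.
retro [Tue 12:00, Wed 13:00] → before → candidate.
soundcheck [Thu 17:00, Sat 19:00] → starts → excluded.
standup [Sat 08:00, Sun 17:00] → overlapped-by → excluded.
sync_call [Thu 17:00, Sat 00:00] → starts → excluded.
triage [Tue 21:00, Fri 04:00] → overlaps → excluded.
Among candidates, earliest start is Mon 21:00 → backup.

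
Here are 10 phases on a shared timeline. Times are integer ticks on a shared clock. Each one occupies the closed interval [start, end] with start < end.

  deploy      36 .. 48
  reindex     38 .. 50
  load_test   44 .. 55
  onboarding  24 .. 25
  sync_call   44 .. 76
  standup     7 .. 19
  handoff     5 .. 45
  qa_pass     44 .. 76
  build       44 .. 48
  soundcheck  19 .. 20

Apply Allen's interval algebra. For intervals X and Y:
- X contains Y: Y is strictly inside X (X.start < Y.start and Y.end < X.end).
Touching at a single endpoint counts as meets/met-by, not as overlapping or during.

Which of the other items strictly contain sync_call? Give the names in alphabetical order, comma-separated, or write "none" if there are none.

none

Target sync_call = [44, 76].
build [44, 48] → starts → no.
deploy [36, 48] → overlaps → no.
handoff [5, 45] → overlaps → no.
load_test [44, 55] → starts → no.
onboarding [24, 25] → before → no.
qa_pass [44, 76] → equals → no.
reindex [38, 50] → overlaps → no.
soundcheck [19, 20] → before → no.
standup [7, 19] → before → no.
Result: none.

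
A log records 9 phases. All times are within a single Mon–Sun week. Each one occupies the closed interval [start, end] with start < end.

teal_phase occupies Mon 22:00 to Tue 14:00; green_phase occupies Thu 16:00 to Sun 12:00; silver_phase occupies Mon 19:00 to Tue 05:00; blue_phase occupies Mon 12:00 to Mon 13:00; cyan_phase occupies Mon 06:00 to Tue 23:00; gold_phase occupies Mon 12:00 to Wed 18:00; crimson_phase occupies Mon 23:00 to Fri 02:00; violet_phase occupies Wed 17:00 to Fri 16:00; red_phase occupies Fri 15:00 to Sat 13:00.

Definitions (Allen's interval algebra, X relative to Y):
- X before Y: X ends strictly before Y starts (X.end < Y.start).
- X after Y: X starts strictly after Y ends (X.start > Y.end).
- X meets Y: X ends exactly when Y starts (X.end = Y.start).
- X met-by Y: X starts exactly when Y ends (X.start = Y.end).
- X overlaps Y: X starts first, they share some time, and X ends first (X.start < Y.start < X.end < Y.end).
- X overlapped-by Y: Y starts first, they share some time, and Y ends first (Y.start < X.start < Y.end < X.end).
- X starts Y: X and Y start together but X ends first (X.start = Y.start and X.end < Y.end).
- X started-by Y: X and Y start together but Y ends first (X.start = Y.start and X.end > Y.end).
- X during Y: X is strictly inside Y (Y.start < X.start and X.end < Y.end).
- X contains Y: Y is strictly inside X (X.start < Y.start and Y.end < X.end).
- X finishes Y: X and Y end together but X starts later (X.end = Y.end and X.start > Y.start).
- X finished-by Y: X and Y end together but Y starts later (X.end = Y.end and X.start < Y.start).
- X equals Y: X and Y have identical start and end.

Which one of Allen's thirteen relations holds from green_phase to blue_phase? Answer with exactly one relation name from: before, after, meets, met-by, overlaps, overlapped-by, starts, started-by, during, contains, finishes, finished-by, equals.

green_phase = [Thu 16:00, Sun 12:00]; blue_phase = [Mon 12:00, Mon 13:00].
Compare endpoints: green_phase.start > blue_phase.start, green_phase.start > blue_phase.end, green_phase.end > blue_phase.start, green_phase.end > blue_phase.end.
That pattern is 'after'.

after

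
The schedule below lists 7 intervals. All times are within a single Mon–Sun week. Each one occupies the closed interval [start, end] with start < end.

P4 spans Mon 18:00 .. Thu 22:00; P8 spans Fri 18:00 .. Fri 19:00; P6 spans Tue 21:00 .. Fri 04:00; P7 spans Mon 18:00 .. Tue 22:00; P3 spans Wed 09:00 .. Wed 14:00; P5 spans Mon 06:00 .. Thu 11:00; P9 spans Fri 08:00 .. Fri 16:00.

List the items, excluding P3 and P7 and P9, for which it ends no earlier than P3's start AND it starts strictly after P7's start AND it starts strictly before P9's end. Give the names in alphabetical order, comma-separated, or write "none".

P6

Conditions: its end is no earlier than P3's start (X.end >= Wed 09:00) AND its start is strictly after P7's start (X.start > Mon 18:00) AND its start is strictly before P9's end (X.start < Fri 16:00).
P4: end Thu 22:00 >= Wed 09:00? ✓; start Mon 18:00 > Mon 18:00? ✗; start Mon 18:00 < Fri 16:00? ✓ → no.
P5: end Thu 11:00 >= Wed 09:00? ✓; start Mon 06:00 > Mon 18:00? ✗; start Mon 06:00 < Fri 16:00? ✓ → no.
P6: end Fri 04:00 >= Wed 09:00? ✓; start Tue 21:00 > Mon 18:00? ✓; start Tue 21:00 < Fri 16:00? ✓ → yes.
P8: end Fri 19:00 >= Wed 09:00? ✓; start Fri 18:00 > Mon 18:00? ✓; start Fri 18:00 < Fri 16:00? ✗ → no.
Result: P6.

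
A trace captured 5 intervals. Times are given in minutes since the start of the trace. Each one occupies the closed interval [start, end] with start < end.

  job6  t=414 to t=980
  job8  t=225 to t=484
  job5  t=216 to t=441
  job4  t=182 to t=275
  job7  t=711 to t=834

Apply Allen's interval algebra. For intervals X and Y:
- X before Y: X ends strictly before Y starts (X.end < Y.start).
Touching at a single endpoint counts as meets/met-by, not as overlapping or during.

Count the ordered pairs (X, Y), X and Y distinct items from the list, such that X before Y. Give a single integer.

Checking all 20 ordered pairs for relation 'before'; matching pairs in alphabetical order:
(job4, job6): job4 before job6 ✓
(job4, job7): job4 before job7 ✓
(job5, job7): job5 before job7 ✓
(job8, job7): job8 before job7 ✓
Count: 4.

4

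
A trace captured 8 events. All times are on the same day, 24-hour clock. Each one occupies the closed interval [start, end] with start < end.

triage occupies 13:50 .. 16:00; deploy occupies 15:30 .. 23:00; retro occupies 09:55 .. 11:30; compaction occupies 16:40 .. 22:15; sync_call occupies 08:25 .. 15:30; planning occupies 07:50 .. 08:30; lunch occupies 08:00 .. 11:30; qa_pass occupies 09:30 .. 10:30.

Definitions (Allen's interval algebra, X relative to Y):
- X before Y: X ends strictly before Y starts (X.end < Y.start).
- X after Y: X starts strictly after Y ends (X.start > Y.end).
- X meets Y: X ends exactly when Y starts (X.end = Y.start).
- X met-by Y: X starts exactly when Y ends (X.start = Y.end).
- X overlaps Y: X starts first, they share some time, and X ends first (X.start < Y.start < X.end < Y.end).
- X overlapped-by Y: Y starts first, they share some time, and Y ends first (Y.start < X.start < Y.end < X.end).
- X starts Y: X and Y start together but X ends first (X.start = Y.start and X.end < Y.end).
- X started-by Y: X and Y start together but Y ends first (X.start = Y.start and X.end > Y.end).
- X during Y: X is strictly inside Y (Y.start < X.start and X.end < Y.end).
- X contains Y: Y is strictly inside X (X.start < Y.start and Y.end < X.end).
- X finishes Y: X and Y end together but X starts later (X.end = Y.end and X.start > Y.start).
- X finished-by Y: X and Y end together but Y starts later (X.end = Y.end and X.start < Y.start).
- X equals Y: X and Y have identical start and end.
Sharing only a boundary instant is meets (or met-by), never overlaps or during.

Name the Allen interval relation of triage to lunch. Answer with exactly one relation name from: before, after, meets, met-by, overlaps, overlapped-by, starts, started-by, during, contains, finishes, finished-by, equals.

triage = [13:50, 16:00]; lunch = [08:00, 11:30].
Compare endpoints: triage.start > lunch.start, triage.start > lunch.end, triage.end > lunch.start, triage.end > lunch.end.
That pattern is 'after'.

after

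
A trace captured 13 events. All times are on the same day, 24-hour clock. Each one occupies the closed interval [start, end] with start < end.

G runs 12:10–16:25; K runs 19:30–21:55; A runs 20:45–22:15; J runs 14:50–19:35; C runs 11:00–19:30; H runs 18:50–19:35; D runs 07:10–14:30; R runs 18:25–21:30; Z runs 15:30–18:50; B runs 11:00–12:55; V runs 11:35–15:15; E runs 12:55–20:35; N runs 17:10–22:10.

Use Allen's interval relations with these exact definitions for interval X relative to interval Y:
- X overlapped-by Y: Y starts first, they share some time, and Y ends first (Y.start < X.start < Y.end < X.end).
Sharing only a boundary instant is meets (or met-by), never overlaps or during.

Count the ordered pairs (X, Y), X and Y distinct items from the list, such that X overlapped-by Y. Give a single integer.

Checking all 156 ordered pairs for relation 'overlapped-by'; matching pairs in alphabetical order:
(A, K): A overlapped-by K ✓
(A, N): A overlapped-by N ✓
(A, R): A overlapped-by R ✓
(C, D): C overlapped-by D ✓
(E, C): E overlapped-by C ✓
(E, D): E overlapped-by D ✓
(E, G): E overlapped-by G ✓
(E, V): E overlapped-by V ✓
(G, B): G overlapped-by B ✓
(G, D): G overlapped-by D ✓
(G, V): G overlapped-by V ✓
(H, C): H overlapped-by C ✓
(J, C): J overlapped-by C ✓
(J, G): J overlapped-by G ✓
(J, V): J overlapped-by V ✓
(K, E): K overlapped-by E ✓
(K, H): K overlapped-by H ✓
(K, J): K overlapped-by J ✓
(K, R): K overlapped-by R ✓
(N, C): N overlapped-by C ✓
(N, E): N overlapped-by E ✓
(N, J): N overlapped-by J ✓
(N, Z): N overlapped-by Z ✓
(R, C): R overlapped-by C ✓
... plus 6 further pairs not listed.
Count: 30.

30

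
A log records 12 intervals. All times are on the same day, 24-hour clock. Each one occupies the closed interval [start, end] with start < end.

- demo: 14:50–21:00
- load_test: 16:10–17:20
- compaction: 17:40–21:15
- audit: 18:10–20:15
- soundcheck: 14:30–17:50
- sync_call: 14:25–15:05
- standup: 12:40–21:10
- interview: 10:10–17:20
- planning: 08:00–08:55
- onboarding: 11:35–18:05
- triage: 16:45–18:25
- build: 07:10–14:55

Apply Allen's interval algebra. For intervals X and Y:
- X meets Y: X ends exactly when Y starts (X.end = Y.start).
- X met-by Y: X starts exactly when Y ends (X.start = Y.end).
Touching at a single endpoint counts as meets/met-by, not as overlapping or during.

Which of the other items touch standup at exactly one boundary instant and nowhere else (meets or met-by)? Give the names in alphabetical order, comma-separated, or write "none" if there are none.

none

Target standup = [12:40, 21:10].
audit [18:10, 20:15] → during → no.
build [07:10, 14:55] → overlaps → no.
compaction [17:40, 21:15] → overlapped-by → no.
demo [14:50, 21:00] → during → no.
interview [10:10, 17:20] → overlaps → no.
load_test [16:10, 17:20] → during → no.
onboarding [11:35, 18:05] → overlaps → no.
planning [08:00, 08:55] → before → no.
soundcheck [14:30, 17:50] → during → no.
sync_call [14:25, 15:05] → during → no.
triage [16:45, 18:25] → during → no.
Result: none.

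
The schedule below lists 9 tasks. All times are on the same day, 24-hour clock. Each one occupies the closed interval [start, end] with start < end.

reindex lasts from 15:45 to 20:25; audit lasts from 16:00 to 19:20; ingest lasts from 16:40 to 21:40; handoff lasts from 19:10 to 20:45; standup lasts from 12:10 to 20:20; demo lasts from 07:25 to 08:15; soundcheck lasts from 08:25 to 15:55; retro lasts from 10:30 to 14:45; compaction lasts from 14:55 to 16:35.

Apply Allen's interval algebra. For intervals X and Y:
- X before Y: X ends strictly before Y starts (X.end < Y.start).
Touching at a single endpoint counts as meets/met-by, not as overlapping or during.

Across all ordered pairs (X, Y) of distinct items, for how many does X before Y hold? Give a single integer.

Checking all 72 ordered pairs for relation 'before'; matching pairs in alphabetical order:
(compaction, handoff): compaction before handoff ✓
(compaction, ingest): compaction before ingest ✓
(demo, audit): demo before audit ✓
(demo, compaction): demo before compaction ✓
(demo, handoff): demo before handoff ✓
(demo, ingest): demo before ingest ✓
(demo, reindex): demo before reindex ✓
(demo, retro): demo before retro ✓
(demo, soundcheck): demo before soundcheck ✓
(demo, standup): demo before standup ✓
(retro, audit): retro before audit ✓
(retro, compaction): retro before compaction ✓
(retro, handoff): retro before handoff ✓
(retro, ingest): retro before ingest ✓
(retro, reindex): retro before reindex ✓
(soundcheck, audit): soundcheck before audit ✓
(soundcheck, handoff): soundcheck before handoff ✓
(soundcheck, ingest): soundcheck before ingest ✓
Count: 18.

18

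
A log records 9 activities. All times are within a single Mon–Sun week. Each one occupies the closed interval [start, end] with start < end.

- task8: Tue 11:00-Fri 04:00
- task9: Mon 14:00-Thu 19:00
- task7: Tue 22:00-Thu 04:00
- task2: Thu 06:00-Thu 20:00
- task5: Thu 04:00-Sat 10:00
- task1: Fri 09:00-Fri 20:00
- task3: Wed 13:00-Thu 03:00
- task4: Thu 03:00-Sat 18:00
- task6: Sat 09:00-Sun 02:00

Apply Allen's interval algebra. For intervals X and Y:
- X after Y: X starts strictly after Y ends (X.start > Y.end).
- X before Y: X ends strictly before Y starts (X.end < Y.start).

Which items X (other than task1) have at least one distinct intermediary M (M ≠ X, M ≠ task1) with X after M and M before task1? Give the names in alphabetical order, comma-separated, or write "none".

Target task1 = [Fri 09:00, Fri 20:00].
Intermediaries M with M before task1: task2, task3, task7, task8, task9.
Via task2 — items with X after task2: task6.
Via task3 — items with X after task3: task2, task5, task6.
Via task7 — items with X after task7: task2, task6.
Via task8 — items with X after task8: task6.
Via task9 — items with X after task9: task6.
Union: task2, task5, task6.

task2, task5, task6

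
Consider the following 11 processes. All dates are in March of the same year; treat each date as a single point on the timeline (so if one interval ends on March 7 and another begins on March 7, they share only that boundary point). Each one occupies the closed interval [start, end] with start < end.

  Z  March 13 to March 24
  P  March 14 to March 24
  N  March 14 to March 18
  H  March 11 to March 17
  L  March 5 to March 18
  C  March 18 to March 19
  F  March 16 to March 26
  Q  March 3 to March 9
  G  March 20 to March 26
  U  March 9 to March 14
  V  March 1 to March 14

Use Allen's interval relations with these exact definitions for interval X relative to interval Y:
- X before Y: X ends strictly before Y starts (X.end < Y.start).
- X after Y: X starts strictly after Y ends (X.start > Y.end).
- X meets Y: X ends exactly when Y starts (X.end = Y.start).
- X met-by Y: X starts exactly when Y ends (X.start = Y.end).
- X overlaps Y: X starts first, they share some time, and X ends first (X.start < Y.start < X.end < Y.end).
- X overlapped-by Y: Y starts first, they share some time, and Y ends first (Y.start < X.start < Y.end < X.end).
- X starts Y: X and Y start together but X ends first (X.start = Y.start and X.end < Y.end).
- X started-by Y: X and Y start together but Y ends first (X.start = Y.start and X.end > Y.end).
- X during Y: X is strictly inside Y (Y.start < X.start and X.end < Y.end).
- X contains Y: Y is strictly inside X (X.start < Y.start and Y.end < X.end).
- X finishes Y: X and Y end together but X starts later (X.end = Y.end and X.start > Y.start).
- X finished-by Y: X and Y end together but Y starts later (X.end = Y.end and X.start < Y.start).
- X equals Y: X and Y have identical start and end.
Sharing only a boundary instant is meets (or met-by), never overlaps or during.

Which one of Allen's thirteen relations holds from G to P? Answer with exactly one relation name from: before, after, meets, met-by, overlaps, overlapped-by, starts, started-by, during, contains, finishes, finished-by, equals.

overlapped-by

G = [March 20, March 26]; P = [March 14, March 24].
Compare endpoints: G.start > P.start, G.start < P.end, G.end > P.start, G.end > P.end.
That pattern is 'overlapped-by'.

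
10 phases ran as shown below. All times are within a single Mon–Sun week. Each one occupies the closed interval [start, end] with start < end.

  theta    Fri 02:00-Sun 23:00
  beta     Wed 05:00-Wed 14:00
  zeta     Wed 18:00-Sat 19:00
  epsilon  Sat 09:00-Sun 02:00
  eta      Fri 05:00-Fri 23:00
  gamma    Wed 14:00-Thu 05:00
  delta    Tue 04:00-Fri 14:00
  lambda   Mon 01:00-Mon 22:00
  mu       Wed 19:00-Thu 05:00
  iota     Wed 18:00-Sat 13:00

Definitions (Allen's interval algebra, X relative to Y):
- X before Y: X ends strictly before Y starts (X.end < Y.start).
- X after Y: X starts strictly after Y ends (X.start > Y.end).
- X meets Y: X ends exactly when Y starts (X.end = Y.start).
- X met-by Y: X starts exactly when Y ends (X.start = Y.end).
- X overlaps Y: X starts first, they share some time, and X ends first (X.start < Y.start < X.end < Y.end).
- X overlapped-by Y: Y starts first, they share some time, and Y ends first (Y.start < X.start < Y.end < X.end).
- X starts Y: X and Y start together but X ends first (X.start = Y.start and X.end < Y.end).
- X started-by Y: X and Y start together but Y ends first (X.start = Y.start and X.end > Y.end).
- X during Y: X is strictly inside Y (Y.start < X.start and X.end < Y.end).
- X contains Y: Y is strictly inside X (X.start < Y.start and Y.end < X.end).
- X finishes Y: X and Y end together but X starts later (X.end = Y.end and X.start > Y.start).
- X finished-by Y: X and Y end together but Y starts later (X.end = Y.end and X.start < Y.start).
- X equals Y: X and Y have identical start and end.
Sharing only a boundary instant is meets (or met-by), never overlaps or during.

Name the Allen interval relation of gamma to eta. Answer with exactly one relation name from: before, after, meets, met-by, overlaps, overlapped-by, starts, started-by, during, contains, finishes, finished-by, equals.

gamma = [Wed 14:00, Thu 05:00]; eta = [Fri 05:00, Fri 23:00].
Compare endpoints: gamma.start < eta.start, gamma.start < eta.end, gamma.end < eta.start, gamma.end < eta.end.
That pattern is 'before'.

before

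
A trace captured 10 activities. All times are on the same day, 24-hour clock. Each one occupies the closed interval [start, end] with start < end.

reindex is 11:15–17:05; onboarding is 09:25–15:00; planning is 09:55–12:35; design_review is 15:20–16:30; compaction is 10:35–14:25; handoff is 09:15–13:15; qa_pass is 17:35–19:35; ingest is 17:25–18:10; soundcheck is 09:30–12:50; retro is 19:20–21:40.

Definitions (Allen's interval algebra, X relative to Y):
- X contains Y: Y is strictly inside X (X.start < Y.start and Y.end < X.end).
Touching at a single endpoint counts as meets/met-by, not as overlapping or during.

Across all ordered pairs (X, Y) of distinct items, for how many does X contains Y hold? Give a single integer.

Checking all 90 ordered pairs for relation 'contains'; matching pairs in alphabetical order:
(handoff, planning): handoff contains planning ✓
(handoff, soundcheck): handoff contains soundcheck ✓
(onboarding, compaction): onboarding contains compaction ✓
(onboarding, planning): onboarding contains planning ✓
(onboarding, soundcheck): onboarding contains soundcheck ✓
(reindex, design_review): reindex contains design_review ✓
(soundcheck, planning): soundcheck contains planning ✓
Count: 7.

7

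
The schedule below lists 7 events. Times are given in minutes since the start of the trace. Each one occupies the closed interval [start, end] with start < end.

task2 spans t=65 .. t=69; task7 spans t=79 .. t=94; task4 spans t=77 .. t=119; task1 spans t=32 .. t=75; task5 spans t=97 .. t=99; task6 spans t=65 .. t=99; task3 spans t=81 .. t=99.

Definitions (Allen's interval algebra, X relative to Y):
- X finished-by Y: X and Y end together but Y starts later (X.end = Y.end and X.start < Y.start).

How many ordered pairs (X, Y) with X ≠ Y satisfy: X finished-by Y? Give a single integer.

3

Checking all 42 ordered pairs for relation 'finished-by'; matching pairs in alphabetical order:
(task3, task5): task3 finished-by task5 ✓
(task6, task3): task6 finished-by task3 ✓
(task6, task5): task6 finished-by task5 ✓
Count: 3.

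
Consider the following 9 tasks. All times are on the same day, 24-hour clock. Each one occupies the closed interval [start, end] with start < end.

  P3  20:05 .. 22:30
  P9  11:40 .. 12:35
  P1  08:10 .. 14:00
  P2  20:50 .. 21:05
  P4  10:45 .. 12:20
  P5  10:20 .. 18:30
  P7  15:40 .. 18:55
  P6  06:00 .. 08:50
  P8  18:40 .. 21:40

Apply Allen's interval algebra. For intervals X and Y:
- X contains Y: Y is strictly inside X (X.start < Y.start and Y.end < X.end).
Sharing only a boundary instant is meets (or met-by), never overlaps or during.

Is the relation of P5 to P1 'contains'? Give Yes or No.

No

P5 = [10:20, 18:30], P1 = [08:10, 14:00].
Actual relation of P5 to P1: overlapped-by.
Asked whether 'contains' holds → No.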